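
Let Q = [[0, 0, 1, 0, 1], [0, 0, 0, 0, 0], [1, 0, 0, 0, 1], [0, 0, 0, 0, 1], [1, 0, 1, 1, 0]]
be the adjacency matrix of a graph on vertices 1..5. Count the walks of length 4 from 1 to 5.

The number of length-4 walks from vertex 1 to vertex 5 is entry (1,5) of Q^4, where Q is the adjacency matrix.
Q^2 = [[2, 0, 1, 1, 1], [0, 0, 0, 0, 0], [1, 0, 2, 1, 1], [1, 0, 1, 1, 0], [1, 0, 1, 0, 3]]
Q^3 = [[2, 0, 3, 1, 4], [0, 0, 0, 0, 0], [3, 0, 2, 1, 4], [1, 0, 1, 0, 3], [4, 0, 4, 3, 2]]
Q^4 = [[7, 0, 6, 4, 6], [0, 0, 0, 0, 0], [6, 0, 7, 4, 6], [4, 0, 4, 3, 2], [6, 0, 6, 2, 11]]

6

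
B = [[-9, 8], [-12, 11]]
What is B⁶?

[[-1455, 1456], [-2184, 2185]]

tr B = 2 and det B = -3, so the characteristic polynomial is λ² − (2)λ + (-3) with roots -1 and 3.
Eigenvectors give P = [[-1, -2], [-1, -3]] with P⁻¹ = [[-3, 2], [1, -1]], and B = P·diag(-1, 3)·P⁻¹.
Then B⁶ = P·diag(1, 729)·P⁻¹ = [[-1, -1458], [-1, -2187]] · [[-3, 2], [1, -1]] = [[-1455, 1456], [-2184, 2185]].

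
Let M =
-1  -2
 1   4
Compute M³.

[[-5, -22], [11, 50]]

M² = [[-1, -6], [3, 14]]
M³ = [[-5, -22], [11, 50]]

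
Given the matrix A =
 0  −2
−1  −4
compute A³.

A² = [[2, 8], [4, 18]]
A³ = [[−8, −36], [−18, −80]]

[[−8, −36], [−18, −80]]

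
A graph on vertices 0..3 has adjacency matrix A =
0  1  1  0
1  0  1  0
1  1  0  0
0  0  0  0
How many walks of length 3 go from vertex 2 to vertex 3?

0

The number of length-3 walks from vertex 2 to vertex 3 is entry (2,3) of A^3, where A is the adjacency matrix.
A^2 = [[2, 1, 1, 0], [1, 2, 1, 0], [1, 1, 2, 0], [0, 0, 0, 0]]
A^3 = [[2, 3, 3, 0], [3, 2, 3, 0], [3, 3, 2, 0], [0, 0, 0, 0]]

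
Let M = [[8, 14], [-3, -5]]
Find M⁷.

tr M = 3 and det M = 2, so the characteristic polynomial is λ² − (3)λ + (2) with roots 1 and 2.
Eigenvectors give P = [[2, -7], [-1, 3]] with P⁻¹ = [[-3, -7], [-1, -2]], and M = P·diag(1, 2)·P⁻¹.
Then M⁷ = P·diag(1, 128)·P⁻¹ = [[2, -896], [-1, 384]] · [[-3, -7], [-1, -2]] = [[890, 1778], [-381, -761]].

[[890, 1778], [-381, -761]]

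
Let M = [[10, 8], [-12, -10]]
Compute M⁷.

tr M = 0 and det M = -4, so the characteristic polynomial is λ² − (0)λ + (-4) with roots -2 and 2.
Eigenvectors give P = [[-2, -1], [3, 1]] with P⁻¹ = [[1, 1], [-3, -2]], and M = P·diag(-2, 2)·P⁻¹.
Then M⁷ = P·diag(-128, 128)·P⁻¹ = [[256, -128], [-384, 128]] · [[1, 1], [-3, -2]] = [[640, 512], [-768, -640]].

[[640, 512], [-768, -640]]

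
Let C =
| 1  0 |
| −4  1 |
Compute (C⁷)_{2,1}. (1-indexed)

−28

C = I + N where N = [[0, 0], [−4, 0]] is strictly lower-triangular, so N² = 0.
(I + N)⁷ = I + 7·N = [[1, 0], [−28, 1]].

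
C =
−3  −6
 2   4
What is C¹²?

C² = C (a projection; rank 1, trace 1), so C¹² = C.

[[−3, −6], [2, 4]]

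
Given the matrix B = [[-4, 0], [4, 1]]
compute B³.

B² = [[16, 0], [-12, 1]]
B³ = [[-64, 0], [52, 1]]

[[-64, 0], [52, 1]]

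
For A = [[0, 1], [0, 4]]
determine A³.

A² = [[0, 4], [0, 16]]
A³ = [[0, 16], [0, 64]]

[[0, 16], [0, 64]]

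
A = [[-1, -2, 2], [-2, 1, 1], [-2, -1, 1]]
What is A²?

[[1, -2, -2], [-2, 4, -2], [2, 2, -4]]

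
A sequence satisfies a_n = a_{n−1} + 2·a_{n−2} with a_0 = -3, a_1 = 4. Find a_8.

82

With companion matrix C = [[1, 2], [1, 0]], [a_n, a_{n−1}]ᵀ = C·[a_{n−1}, a_{n−2}]ᵀ, so [a_8, a_7]ᵀ = C⁷·[a_1, a_0]ᵀ.
C⁷ = [[85, 86], [43, 42]], giving [a_8, a_7]ᵀ = [[82], [46]].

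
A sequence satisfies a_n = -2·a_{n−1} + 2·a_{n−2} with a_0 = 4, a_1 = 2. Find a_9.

-2272

With companion matrix A = [[-2, 2], [1, 0]], [a_n, a_{n−1}]ᵀ = A·[a_{n−1}, a_{n−2}]ᵀ, so [a_9, a_8]ᵀ = A⁸·[a_1, a_0]ᵀ.
A⁸ = [[2448, -1792], [-896, 656]], giving [a_9, a_8]ᵀ = [[-2272], [832]].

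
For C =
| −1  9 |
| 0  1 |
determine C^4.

C² = I (check: tr C = 0 and det C = −1), so C^4 = I since 4 is even.

[[1, 0], [0, 1]]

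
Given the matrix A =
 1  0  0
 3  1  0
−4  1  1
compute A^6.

[[1, 0, 0], [18, 1, 0], [21, 6, 1]]

A = I + N where N = [[0, 0, 0], [3, 0, 0], [−4, 1, 0]] is strictly lower-triangular, so N^3 = 0.
(I + N)^6 = I + 6·N + 15·N^2 = [[1, 0, 0], [18, 1, 0], [21, 6, 1]].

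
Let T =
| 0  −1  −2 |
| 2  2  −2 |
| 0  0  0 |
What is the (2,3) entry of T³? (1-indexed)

−12

T² = [[−2, −2, 2], [4, 2, −8], [0, 0, 0]]
T³ = [[−4, −2, 8], [4, 0, −12], [0, 0, 0]]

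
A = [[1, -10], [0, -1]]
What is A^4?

[[1, 0], [0, 1]]

A² = I (check: tr A = 0 and det A = -1), so A^4 = I since 4 is even.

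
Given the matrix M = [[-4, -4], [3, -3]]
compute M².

[[4, 28], [-21, -3]]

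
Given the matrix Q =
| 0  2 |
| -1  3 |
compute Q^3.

Q^2 = [[-2, 6], [-3, 7]]
Q^3 = [[-6, 14], [-7, 15]]

[[-6, 14], [-7, 15]]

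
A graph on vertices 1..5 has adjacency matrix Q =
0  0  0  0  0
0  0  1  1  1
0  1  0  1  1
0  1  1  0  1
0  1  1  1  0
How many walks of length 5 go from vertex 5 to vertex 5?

60

The number of length-5 walks from vertex 5 to vertex 5 is entry (5,5) of Q^5, where Q is the adjacency matrix.
Q^2 = [[0, 0, 0, 0, 0], [0, 3, 2, 2, 2], [0, 2, 3, 2, 2], [0, 2, 2, 3, 2], [0, 2, 2, 2, 3]]
Q^3 = [[0, 0, 0, 0, 0], [0, 6, 7, 7, 7], [0, 7, 6, 7, 7], [0, 7, 7, 6, 7], [0, 7, 7, 7, 6]]
Q^4 = [[0, 0, 0, 0, 0], [0, 21, 20, 20, 20], [0, 20, 21, 20, 20], [0, 20, 20, 21, 20], [0, 20, 20, 20, 21]]
Q^5 = [[0, 0, 0, 0, 0], [0, 60, 61, 61, 61], [0, 61, 60, 61, 61], [0, 61, 61, 60, 61], [0, 61, 61, 61, 60]]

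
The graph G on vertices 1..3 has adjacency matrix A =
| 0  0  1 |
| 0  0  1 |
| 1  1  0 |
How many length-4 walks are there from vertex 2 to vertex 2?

The number of length-4 walks from vertex 2 to vertex 2 is entry (2,2) of A⁴, where A is the adjacency matrix.
A² = [[1, 1, 0], [1, 1, 0], [0, 0, 2]]
A³ = [[0, 0, 2], [0, 0, 2], [2, 2, 0]]
A⁴ = [[2, 2, 0], [2, 2, 0], [0, 0, 4]]

2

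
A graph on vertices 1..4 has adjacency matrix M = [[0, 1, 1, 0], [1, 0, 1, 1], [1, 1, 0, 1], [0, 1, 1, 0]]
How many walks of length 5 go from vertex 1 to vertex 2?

29

The number of length-5 walks from vertex 1 to vertex 2 is entry (1,2) of M⁵, where M is the adjacency matrix.
M² = [[2, 1, 1, 2], [1, 3, 2, 1], [1, 2, 3, 1], [2, 1, 1, 2]]
M³ = [[2, 5, 5, 2], [5, 4, 5, 5], [5, 5, 4, 5], [2, 5, 5, 2]]
M⁴ = [[10, 9, 9, 10], [9, 15, 14, 9], [9, 14, 15, 9], [10, 9, 9, 10]]
M⁵ = [[18, 29, 29, 18], [29, 32, 33, 29], [29, 33, 32, 29], [18, 29, 29, 18]]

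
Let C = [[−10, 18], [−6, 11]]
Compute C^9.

tr C = 1 and det C = −2, so the characteristic polynomial is λ² − (1)λ + (−2) with roots 2 and −1.
Eigenvectors give P = [[3, 2], [2, 1]] with P⁻¹ = [[−1, 2], [2, −3]], and C = P·diag(2, −1)·P⁻¹.
Then C^9 = P·diag(512, −1)·P⁻¹ = [[1536, −2], [1024, −1]] · [[−1, 2], [2, −3]] = [[−1540, 3078], [−1026, 2051]].

[[−1540, 3078], [−1026, 2051]]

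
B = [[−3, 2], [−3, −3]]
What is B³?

B² = [[3, −12], [18, 3]]
B³ = [[27, 42], [−63, 27]]

[[27, 42], [−63, 27]]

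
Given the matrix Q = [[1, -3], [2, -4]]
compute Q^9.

tr Q = -3 and det Q = 2, so the characteristic polynomial is λ² − (-3)λ + (2) with roots -1 and -2.
Eigenvectors give P = [[3, 1], [2, 1]] with P⁻¹ = [[1, -1], [-2, 3]], and Q = P·diag(-1, -2)·P⁻¹.
Then Q^9 = P·diag(-1, -512)·P⁻¹ = [[-3, -512], [-2, -512]] · [[1, -1], [-2, 3]] = [[1021, -1533], [1022, -1534]].

[[1021, -1533], [1022, -1534]]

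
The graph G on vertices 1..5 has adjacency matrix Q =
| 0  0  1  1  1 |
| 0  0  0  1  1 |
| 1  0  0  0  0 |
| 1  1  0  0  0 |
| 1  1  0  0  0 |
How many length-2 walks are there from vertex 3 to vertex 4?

1

The number of length-2 walks from vertex 3 to vertex 4 is entry (3,4) of Q², where Q is the adjacency matrix.
Q² = [[3, 2, 0, 0, 0], [2, 2, 0, 0, 0], [0, 0, 1, 1, 1], [0, 0, 1, 2, 2], [0, 0, 1, 2, 2]]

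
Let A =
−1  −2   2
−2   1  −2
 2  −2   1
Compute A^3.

A^2 = [[9, −4, 4], [−4, 9, −8], [4, −8, 9]]
A^3 = [[7, −30, 30], [−30, 33, −34], [30, −34, 33]]

[[7, −30, 30], [−30, 33, −34], [30, −34, 33]]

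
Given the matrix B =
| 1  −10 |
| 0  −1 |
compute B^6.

B² = I (check: tr B = 0 and det B = −1), so B^6 = I since 6 is even.

[[1, 0], [0, 1]]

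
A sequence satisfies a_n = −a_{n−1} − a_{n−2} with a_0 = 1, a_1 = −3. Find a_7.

With companion matrix Q = [[−1, −1], [1, 0]], [a_n, a_{n−1}]ᵀ = Q·[a_{n−1}, a_{n−2}]ᵀ, so [a_7, a_6]ᵀ = Q⁶·[a_1, a_0]ᵀ.
Q⁶ = [[1, 0], [0, 1]], giving [a_7, a_6]ᵀ = [[−3], [1]].

−3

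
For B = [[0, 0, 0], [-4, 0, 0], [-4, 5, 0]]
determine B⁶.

[[0, 0, 0], [0, 0, 0], [0, 0, 0]]

B is strictly triangular, hence nilpotent: B³ = 0, so B⁶ = 0.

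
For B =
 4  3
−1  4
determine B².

[[13, 24], [−8, 13]]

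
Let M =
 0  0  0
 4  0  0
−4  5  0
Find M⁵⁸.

M is strictly triangular, hence nilpotent: M³ = 0, so M⁵⁸ = 0.

[[0, 0, 0], [0, 0, 0], [0, 0, 0]]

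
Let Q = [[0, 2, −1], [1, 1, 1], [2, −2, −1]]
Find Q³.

[[10, −2, 1], [−1, 9, −1], [−2, 2, 11]]

Q² = [[0, 4, 3], [3, 1, −1], [−4, 4, −3]]
Q³ = [[10, −2, 1], [−1, 9, −1], [−2, 2, 11]]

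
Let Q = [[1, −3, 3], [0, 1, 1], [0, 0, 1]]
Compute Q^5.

Q = I + N where N = [[0, −3, 3], [0, 0, 1], [0, 0, 0]] is strictly upper-triangular, so N^3 = 0.
(I + N)^5 = I + 5·N + 10·N^2 = [[1, −15, −15], [0, 1, 5], [0, 0, 1]].

[[1, −15, −15], [0, 1, 5], [0, 0, 1]]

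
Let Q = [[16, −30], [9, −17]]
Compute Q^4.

[[−74, 150], [−45, 91]]

tr Q = −1 and det Q = −2, so the characteristic polynomial is λ² − (−1)λ + (−2) with roots 1 and −2.
Eigenvectors give P = [[2, −5], [1, −3]] with P⁻¹ = [[3, −5], [1, −2]], and Q = P·diag(1, −2)·P⁻¹.
Then Q^4 = P·diag(1, 16)·P⁻¹ = [[2, −80], [1, −48]] · [[3, −5], [1, −2]] = [[−74, 150], [−45, 91]].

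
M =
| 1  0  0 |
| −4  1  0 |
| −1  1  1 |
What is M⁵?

[[1, 0, 0], [−20, 1, 0], [−45, 5, 1]]

M = I + N where N = [[0, 0, 0], [−4, 0, 0], [−1, 1, 0]] is strictly lower-triangular, so N³ = 0.
(I + N)⁵ = I + 5·N + 10·N² = [[1, 0, 0], [−20, 1, 0], [−45, 5, 1]].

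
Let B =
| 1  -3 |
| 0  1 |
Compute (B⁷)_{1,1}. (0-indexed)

1

B = I + N where N = [[0, -3], [0, 0]] is strictly upper-triangular, so N² = 0.
(I + N)⁷ = I + 7·N = [[1, -21], [0, 1]].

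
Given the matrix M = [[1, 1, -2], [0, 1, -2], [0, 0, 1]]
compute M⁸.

[[1, 8, -72], [0, 1, -16], [0, 0, 1]]

M = I + N where N = [[0, 1, -2], [0, 0, -2], [0, 0, 0]] is strictly upper-triangular, so N³ = 0.
(I + N)⁸ = I + 8·N + 28·N² = [[1, 8, -72], [0, 1, -16], [0, 0, 1]].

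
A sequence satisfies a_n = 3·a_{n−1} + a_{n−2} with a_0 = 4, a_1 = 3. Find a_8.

16537

With companion matrix T = [[3, 1], [1, 0]], [a_n, a_{n−1}]ᵀ = T·[a_{n−1}, a_{n−2}]ᵀ, so [a_8, a_7]ᵀ = T⁷·[a_1, a_0]ᵀ.
T⁷ = [[3927, 1189], [1189, 360]], giving [a_8, a_7]ᵀ = [[16537], [5007]].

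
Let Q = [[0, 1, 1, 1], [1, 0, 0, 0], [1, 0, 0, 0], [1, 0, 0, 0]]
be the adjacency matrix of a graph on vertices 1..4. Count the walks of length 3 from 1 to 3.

The number of length-3 walks from vertex 1 to vertex 3 is entry (1,3) of Q³, where Q is the adjacency matrix.
Q² = [[3, 0, 0, 0], [0, 1, 1, 1], [0, 1, 1, 1], [0, 1, 1, 1]]
Q³ = [[0, 3, 3, 3], [3, 0, 0, 0], [3, 0, 0, 0], [3, 0, 0, 0]]

3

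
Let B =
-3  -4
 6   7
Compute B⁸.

tr B = 4 and det B = 3, so the characteristic polynomial is λ² − (4)λ + (3) with roots 1 and 3.
Eigenvectors give P = [[-1, -2], [1, 3]] with P⁻¹ = [[-3, -2], [1, 1]], and B = P·diag(1, 3)·P⁻¹.
Then B⁸ = P·diag(1, 6561)·P⁻¹ = [[-1, -13122], [1, 19683]] · [[-3, -2], [1, 1]] = [[-13119, -13120], [19680, 19681]].

[[-13119, -13120], [19680, 19681]]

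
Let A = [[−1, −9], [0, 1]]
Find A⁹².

[[1, 0], [0, 1]]

A² = I (check: tr A = 0 and det A = −1), so A⁹² = I since 92 is even.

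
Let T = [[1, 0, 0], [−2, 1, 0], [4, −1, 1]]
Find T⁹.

[[1, 0, 0], [−18, 1, 0], [108, −9, 1]]

T = I + N where N = [[0, 0, 0], [−2, 0, 0], [4, −1, 0]] is strictly lower-triangular, so N³ = 0.
(I + N)⁹ = I + 9·N + 36·N² = [[1, 0, 0], [−18, 1, 0], [108, −9, 1]].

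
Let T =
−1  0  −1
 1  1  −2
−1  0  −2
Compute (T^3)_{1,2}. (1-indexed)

0

T^2 = [[2, 0, 3], [2, 1, 1], [3, 0, 5]]
T^3 = [[−5, 0, −8], [−2, 1, −6], [−8, 0, −13]]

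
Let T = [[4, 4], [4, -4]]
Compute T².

[[32, 0], [0, 32]]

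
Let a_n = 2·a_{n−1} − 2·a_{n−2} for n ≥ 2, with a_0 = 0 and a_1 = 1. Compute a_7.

−8

With companion matrix B = [[2, −2], [1, 0]], [a_n, a_{n−1}]ᵀ = B·[a_{n−1}, a_{n−2}]ᵀ, so [a_7, a_6]ᵀ = B^6·[a_1, a_0]ᵀ.
B^6 = [[−8, 16], [−8, 8]], giving [a_7, a_6]ᵀ = [[−8], [−8]].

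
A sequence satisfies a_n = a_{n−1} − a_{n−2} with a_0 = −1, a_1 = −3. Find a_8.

With companion matrix A = [[1, −1], [1, 0]], [a_n, a_{n−1}]ᵀ = A·[a_{n−1}, a_{n−2}]ᵀ, so [a_8, a_7]ᵀ = A⁷·[a_1, a_0]ᵀ.
A⁷ = [[1, −1], [1, 0]], giving [a_8, a_7]ᵀ = [[−2], [−3]].

−2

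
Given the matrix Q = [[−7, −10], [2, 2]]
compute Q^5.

tr Q = −5 and det Q = 6, so the characteristic polynomial is λ² − (−5)λ + (6) with roots −3 and −2.
Eigenvectors give P = [[5, 2], [−2, −1]] with P⁻¹ = [[1, 2], [−2, −5]], and Q = P·diag(−3, −2)·P⁻¹.
Then Q^5 = P·diag(−243, −32)·P⁻¹ = [[−1215, −64], [486, 32]] · [[1, 2], [−2, −5]] = [[−1087, −2110], [422, 812]].

[[−1087, −2110], [422, 812]]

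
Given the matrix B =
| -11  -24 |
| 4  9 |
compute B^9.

[[-59051, -118104], [19684, 39369]]

tr B = -2 and det B = -3, so the characteristic polynomial is λ² − (-2)λ + (-3) with roots -3 and 1.
Eigenvectors give P = [[3, -2], [-1, 1]] with P⁻¹ = [[1, 2], [1, 3]], and B = P·diag(-3, 1)·P⁻¹.
Then B^9 = P·diag(-19683, 1)·P⁻¹ = [[-59049, -2], [19683, 1]] · [[1, 2], [1, 3]] = [[-59051, -118104], [19684, 39369]].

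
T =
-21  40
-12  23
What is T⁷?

[[-10941, 21880], [-6564, 13127]]

tr T = 2 and det T = -3, so the characteristic polynomial is λ² − (2)λ + (-3) with roots 3 and -1.
Eigenvectors give P = [[5, 2], [3, 1]] with P⁻¹ = [[-1, 2], [3, -5]], and T = P·diag(3, -1)·P⁻¹.
Then T⁷ = P·diag(2187, -1)·P⁻¹ = [[10935, -2], [6561, -1]] · [[-1, 2], [3, -5]] = [[-10941, 21880], [-6564, 13127]].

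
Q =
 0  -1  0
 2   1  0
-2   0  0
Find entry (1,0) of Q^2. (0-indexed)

2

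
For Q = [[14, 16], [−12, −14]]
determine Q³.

[[56, 64], [−48, −56]]

tr Q = 0 and det Q = −4, so the characteristic polynomial is λ² − (0)λ + (−4) with roots 2 and −2.
Eigenvectors give P = [[4, −1], [−3, 1]] with P⁻¹ = [[1, 1], [3, 4]], and Q = P·diag(2, −2)·P⁻¹.
Then Q³ = P·diag(8, −8)·P⁻¹ = [[32, 8], [−24, −8]] · [[1, 1], [3, 4]] = [[56, 64], [−48, −56]].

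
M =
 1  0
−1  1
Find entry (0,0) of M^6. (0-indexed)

1

M = I + N where N = [[0, 0], [−1, 0]] is strictly lower-triangular, so N^2 = 0.
(I + N)^6 = I + 6·N = [[1, 0], [−6, 1]].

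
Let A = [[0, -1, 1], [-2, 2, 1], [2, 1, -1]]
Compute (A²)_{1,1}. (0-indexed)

7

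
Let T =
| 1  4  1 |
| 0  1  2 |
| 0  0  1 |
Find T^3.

[[1, 12, 27], [0, 1, 6], [0, 0, 1]]

T = I + N where N = [[0, 4, 1], [0, 0, 2], [0, 0, 0]] is strictly upper-triangular, so N^3 = 0.
(I + N)^3 = I + 3·N + 3·N^2 = [[1, 12, 27], [0, 1, 6], [0, 0, 1]].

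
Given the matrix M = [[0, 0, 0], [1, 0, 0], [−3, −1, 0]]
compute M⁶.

[[0, 0, 0], [0, 0, 0], [0, 0, 0]]

M is strictly triangular, hence nilpotent: M³ = 0, so M⁶ = 0.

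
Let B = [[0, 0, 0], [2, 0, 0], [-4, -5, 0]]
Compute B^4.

B is strictly triangular, hence nilpotent: B^3 = 0, so B^4 = 0.

[[0, 0, 0], [0, 0, 0], [0, 0, 0]]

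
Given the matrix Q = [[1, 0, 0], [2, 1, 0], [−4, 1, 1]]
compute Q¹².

[[1, 0, 0], [24, 1, 0], [84, 12, 1]]

Q = I + N where N = [[0, 0, 0], [2, 0, 0], [−4, 1, 0]] is strictly lower-triangular, so N³ = 0.
(I + N)¹² = I + 12·N + 66·N² = [[1, 0, 0], [24, 1, 0], [84, 12, 1]].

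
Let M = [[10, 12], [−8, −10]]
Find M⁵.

[[160, 192], [−128, −160]]

tr M = 0 and det M = −4, so the characteristic polynomial is λ² − (0)λ + (−4) with roots 2 and −2.
Eigenvectors give P = [[3, −1], [−2, 1]] with P⁻¹ = [[1, 1], [2, 3]], and M = P·diag(2, −2)·P⁻¹.
Then M⁵ = P·diag(32, −32)·P⁻¹ = [[96, 32], [−64, −32]] · [[1, 1], [2, 3]] = [[160, 192], [−128, −160]].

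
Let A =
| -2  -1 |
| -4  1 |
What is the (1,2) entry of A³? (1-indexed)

A² = [[8, 1], [4, 5]]
A³ = [[-20, -7], [-28, 1]]

-7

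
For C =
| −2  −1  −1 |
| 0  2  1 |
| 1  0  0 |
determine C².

[[3, 0, 1], [1, 4, 2], [−2, −1, −1]]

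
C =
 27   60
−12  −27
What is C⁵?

tr C = 0 and det C = −9, so the characteristic polynomial is λ² − (0)λ + (−9) with roots −3 and 3.
Eigenvectors give P = [[−2, 5], [1, −2]] with P⁻¹ = [[2, 5], [1, 2]], and C = P·diag(−3, 3)·P⁻¹.
Then C⁵ = P·diag(−243, 243)·P⁻¹ = [[486, 1215], [−243, −486]] · [[2, 5], [1, 2]] = [[2187, 4860], [−972, −2187]].

[[2187, 4860], [−972, −2187]]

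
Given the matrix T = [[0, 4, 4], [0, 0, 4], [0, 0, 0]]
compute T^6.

T is strictly triangular, hence nilpotent: T^3 = 0, so T^6 = 0.

[[0, 0, 0], [0, 0, 0], [0, 0, 0]]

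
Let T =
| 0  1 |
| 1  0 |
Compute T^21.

T² = I (check: tr T = 0 and det T = −1), so T^21 = T since 21 is odd.

[[0, 1], [1, 0]]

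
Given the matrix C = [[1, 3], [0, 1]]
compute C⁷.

[[1, 21], [0, 1]]

C = I + N where N = [[0, 3], [0, 0]] is strictly upper-triangular, so N² = 0.
(I + N)⁷ = I + 7·N = [[1, 21], [0, 1]].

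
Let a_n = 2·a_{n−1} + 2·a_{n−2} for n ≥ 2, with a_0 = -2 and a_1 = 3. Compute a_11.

With companion matrix A = [[2, 2], [1, 0]], [a_n, a_{n−1}]ᵀ = A·[a_{n−1}, a_{n−2}]ᵀ, so [a_11, a_10]ᵀ = A^10·[a_1, a_0]ᵀ.
A^10 = [[18272, 13376], [6688, 4896]], giving [a_11, a_10]ᵀ = [[28064], [10272]].

28064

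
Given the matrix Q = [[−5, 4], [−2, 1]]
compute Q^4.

[[161, −160], [80, −79]]

tr Q = −4 and det Q = 3, so the characteristic polynomial is λ² − (−4)λ + (3) with roots −3 and −1.
Eigenvectors give P = [[2, −1], [1, −1]] with P⁻¹ = [[1, −1], [1, −2]], and Q = P·diag(−3, −1)·P⁻¹.
Then Q^4 = P·diag(81, 1)·P⁻¹ = [[162, −1], [81, −1]] · [[1, −1], [1, −2]] = [[161, −160], [80, −79]].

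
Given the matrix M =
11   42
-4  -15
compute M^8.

[[-39359, -137760], [13120, 45921]]

tr M = -4 and det M = 3, so the characteristic polynomial is λ² − (-4)λ + (3) with roots -1 and -3.
Eigenvectors give P = [[-7, -3], [2, 1]] with P⁻¹ = [[-1, -3], [2, 7]], and M = P·diag(-1, -3)·P⁻¹.
Then M^8 = P·diag(1, 6561)·P⁻¹ = [[-7, -19683], [2, 6561]] · [[-1, -3], [2, 7]] = [[-39359, -137760], [13120, 45921]].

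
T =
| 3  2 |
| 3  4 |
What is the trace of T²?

37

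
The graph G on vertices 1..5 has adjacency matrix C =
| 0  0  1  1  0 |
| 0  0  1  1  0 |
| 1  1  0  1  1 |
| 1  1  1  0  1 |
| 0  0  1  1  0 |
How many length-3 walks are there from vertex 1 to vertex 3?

7

The number of length-3 walks from vertex 1 to vertex 3 is entry (1,3) of C³, where C is the adjacency matrix.
C² = [[2, 2, 1, 1, 2], [2, 2, 1, 1, 2], [1, 1, 4, 3, 1], [1, 1, 3, 4, 1], [2, 2, 1, 1, 2]]
C³ = [[2, 2, 7, 7, 2], [2, 2, 7, 7, 2], [7, 7, 6, 7, 7], [7, 7, 7, 6, 7], [2, 2, 7, 7, 2]]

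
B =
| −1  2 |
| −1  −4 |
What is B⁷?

tr B = −5 and det B = 6, so the characteristic polynomial is λ² − (−5)λ + (6) with roots −3 and −2.
Eigenvectors give P = [[1, −2], [−1, 1]] with P⁻¹ = [[−1, −2], [−1, −1]], and B = P·diag(−3, −2)·P⁻¹.
Then B⁷ = P·diag(−2187, −128)·P⁻¹ = [[−2187, 256], [2187, −128]] · [[−1, −2], [−1, −1]] = [[1931, 4118], [−2059, −4246]].

[[1931, 4118], [−2059, −4246]]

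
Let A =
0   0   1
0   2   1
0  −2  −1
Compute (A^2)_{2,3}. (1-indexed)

1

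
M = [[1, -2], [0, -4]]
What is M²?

[[1, 6], [0, 16]]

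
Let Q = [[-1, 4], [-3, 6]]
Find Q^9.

[[-57001, 76684], [-57513, 77196]]

tr Q = 5 and det Q = 6, so the characteristic polynomial is λ² − (5)λ + (6) with roots 2 and 3.
Eigenvectors give P = [[4, 1], [3, 1]] with P⁻¹ = [[1, -1], [-3, 4]], and Q = P·diag(2, 3)·P⁻¹.
Then Q^9 = P·diag(512, 19683)·P⁻¹ = [[2048, 19683], [1536, 19683]] · [[1, -1], [-3, 4]] = [[-57001, 76684], [-57513, 77196]].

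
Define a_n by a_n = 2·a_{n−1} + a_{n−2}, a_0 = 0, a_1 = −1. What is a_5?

With companion matrix C = [[2, 1], [1, 0]], [a_n, a_{n−1}]ᵀ = C·[a_{n−1}, a_{n−2}]ᵀ, so [a_5, a_4]ᵀ = C⁴·[a_1, a_0]ᵀ.
C⁴ = [[29, 12], [12, 5]], giving [a_5, a_4]ᵀ = [[−29], [−12]].

−29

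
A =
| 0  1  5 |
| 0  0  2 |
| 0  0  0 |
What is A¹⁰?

[[0, 0, 0], [0, 0, 0], [0, 0, 0]]

A is strictly triangular, hence nilpotent: A³ = 0, so A¹⁰ = 0.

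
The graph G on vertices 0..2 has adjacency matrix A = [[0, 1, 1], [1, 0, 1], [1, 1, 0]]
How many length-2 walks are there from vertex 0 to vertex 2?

1

The number of length-2 walks from vertex 0 to vertex 2 is entry (0,2) of A², where A is the adjacency matrix.
A² = [[2, 1, 1], [1, 2, 1], [1, 1, 2]]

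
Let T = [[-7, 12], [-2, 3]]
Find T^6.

[[2185, -4368], [728, -1455]]

tr T = -4 and det T = 3, so the characteristic polynomial is λ² − (-4)λ + (3) with roots -3 and -1.
Eigenvectors give P = [[-3, -2], [-1, -1]] with P⁻¹ = [[-1, 2], [1, -3]], and T = P·diag(-3, -1)·P⁻¹.
Then T^6 = P·diag(729, 1)·P⁻¹ = [[-2187, -2], [-729, -1]] · [[-1, 2], [1, -3]] = [[2185, -4368], [728, -1455]].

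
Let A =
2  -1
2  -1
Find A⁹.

A² = A (a projection; rank 1, trace 1), so A⁹ = A.

[[2, -1], [2, -1]]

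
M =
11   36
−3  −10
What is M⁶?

[[253, 756], [−63, −188]]

tr M = 1 and det M = −2, so the characteristic polynomial is λ² − (1)λ + (−2) with roots −1 and 2.
Eigenvectors give P = [[−3, 4], [1, −1]] with P⁻¹ = [[1, 4], [1, 3]], and M = P·diag(−1, 2)·P⁻¹.
Then M⁶ = P·diag(1, 64)·P⁻¹ = [[−3, 256], [1, −64]] · [[1, 4], [1, 3]] = [[253, 756], [−63, −188]].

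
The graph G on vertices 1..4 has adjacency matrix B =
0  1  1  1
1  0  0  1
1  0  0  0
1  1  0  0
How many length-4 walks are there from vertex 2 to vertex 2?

The number of length-4 walks from vertex 2 to vertex 2 is entry (2,2) of B^4, where B is the adjacency matrix.
B^2 = [[3, 1, 0, 1], [1, 2, 1, 1], [0, 1, 1, 1], [1, 1, 1, 2]]
B^3 = [[2, 4, 3, 4], [4, 2, 1, 3], [3, 1, 0, 1], [4, 3, 1, 2]]
B^4 = [[11, 6, 2, 6], [6, 7, 4, 6], [2, 4, 3, 4], [6, 6, 4, 7]]

7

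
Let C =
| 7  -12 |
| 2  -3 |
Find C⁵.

[[727, -1452], [242, -483]]

tr C = 4 and det C = 3, so the characteristic polynomial is λ² − (4)λ + (3) with roots 3 and 1.
Eigenvectors give P = [[3, 2], [1, 1]] with P⁻¹ = [[1, -2], [-1, 3]], and C = P·diag(3, 1)·P⁻¹.
Then C⁵ = P·diag(243, 1)·P⁻¹ = [[729, 2], [243, 1]] · [[1, -2], [-1, 3]] = [[727, -1452], [242, -483]].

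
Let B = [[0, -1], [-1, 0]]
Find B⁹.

B² = I (check: tr B = 0 and det B = -1), so B⁹ = B since 9 is odd.

[[0, -1], [-1, 0]]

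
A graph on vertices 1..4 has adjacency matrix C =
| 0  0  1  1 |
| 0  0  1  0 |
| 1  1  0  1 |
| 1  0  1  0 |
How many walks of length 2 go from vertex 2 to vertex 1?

The number of length-2 walks from vertex 2 to vertex 1 is entry (2,1) of C^2, where C is the adjacency matrix.
C^2 = [[2, 1, 1, 1], [1, 1, 0, 1], [1, 0, 3, 1], [1, 1, 1, 2]]

1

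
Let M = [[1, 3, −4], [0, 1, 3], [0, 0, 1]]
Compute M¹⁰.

[[1, 30, 365], [0, 1, 30], [0, 0, 1]]

M = I + N where N = [[0, 3, −4], [0, 0, 3], [0, 0, 0]] is strictly upper-triangular, so N³ = 0.
(I + N)¹⁰ = I + 10·N + 45·N² = [[1, 30, 365], [0, 1, 30], [0, 0, 1]].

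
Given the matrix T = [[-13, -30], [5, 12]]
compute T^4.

[[211, 390], [-65, -114]]

tr T = -1 and det T = -6, so the characteristic polynomial is λ² − (-1)λ + (-6) with roots 2 and -3.
Eigenvectors give P = [[2, 3], [-1, -1]] with P⁻¹ = [[-1, -3], [1, 2]], and T = P·diag(2, -3)·P⁻¹.
Then T^4 = P·diag(16, 81)·P⁻¹ = [[32, 243], [-16, -81]] · [[-1, -3], [1, 2]] = [[211, 390], [-65, -114]].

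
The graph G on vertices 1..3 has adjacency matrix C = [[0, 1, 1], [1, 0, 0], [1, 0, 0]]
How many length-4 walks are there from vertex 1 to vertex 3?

0

The number of length-4 walks from vertex 1 to vertex 3 is entry (1,3) of C⁴, where C is the adjacency matrix.
C² = [[2, 0, 0], [0, 1, 1], [0, 1, 1]]
C³ = [[0, 2, 2], [2, 0, 0], [2, 0, 0]]
C⁴ = [[4, 0, 0], [0, 2, 2], [0, 2, 2]]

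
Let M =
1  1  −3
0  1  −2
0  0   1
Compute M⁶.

[[1, 6, −48], [0, 1, −12], [0, 0, 1]]

M = I + N where N = [[0, 1, −3], [0, 0, −2], [0, 0, 0]] is strictly upper-triangular, so N³ = 0.
(I + N)⁶ = I + 6·N + 15·N² = [[1, 6, −48], [0, 1, −12], [0, 0, 1]].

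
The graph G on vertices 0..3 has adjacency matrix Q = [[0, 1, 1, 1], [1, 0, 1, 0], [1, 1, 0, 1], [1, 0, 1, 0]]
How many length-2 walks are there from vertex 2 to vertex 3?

The number of length-2 walks from vertex 2 to vertex 3 is entry (2,3) of Q², where Q is the adjacency matrix.
Q² = [[3, 1, 2, 1], [1, 2, 1, 2], [2, 1, 3, 1], [1, 2, 1, 2]]

1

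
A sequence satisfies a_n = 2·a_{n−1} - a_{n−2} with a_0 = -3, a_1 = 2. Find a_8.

With companion matrix C = [[2, -1], [1, 0]], [a_n, a_{n−1}]ᵀ = C·[a_{n−1}, a_{n−2}]ᵀ, so [a_8, a_7]ᵀ = C⁷·[a_1, a_0]ᵀ.
C⁷ = [[8, -7], [7, -6]], giving [a_8, a_7]ᵀ = [[37], [32]].

37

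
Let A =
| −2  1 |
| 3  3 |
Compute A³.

[[−11, 10], [30, 39]]

A² = [[7, 1], [3, 12]]
A³ = [[−11, 10], [30, 39]]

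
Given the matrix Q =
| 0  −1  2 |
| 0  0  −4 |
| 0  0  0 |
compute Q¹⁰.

Q is strictly triangular, hence nilpotent: Q³ = 0, so Q¹⁰ = 0.

[[0, 0, 0], [0, 0, 0], [0, 0, 0]]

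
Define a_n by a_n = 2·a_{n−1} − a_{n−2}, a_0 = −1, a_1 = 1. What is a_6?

11

With companion matrix Q = [[2, −1], [1, 0]], [a_n, a_{n−1}]ᵀ = Q·[a_{n−1}, a_{n−2}]ᵀ, so [a_6, a_5]ᵀ = Q^5·[a_1, a_0]ᵀ.
Q^5 = [[6, −5], [5, −4]], giving [a_6, a_5]ᵀ = [[11], [9]].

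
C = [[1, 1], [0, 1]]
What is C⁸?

[[1, 8], [0, 1]]

C = I + N where N = [[0, 1], [0, 0]] is strictly upper-triangular, so N² = 0.
(I + N)⁸ = I + 8·N = [[1, 8], [0, 1]].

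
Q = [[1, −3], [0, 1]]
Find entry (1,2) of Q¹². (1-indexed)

Q = I + N where N = [[0, −3], [0, 0]] is strictly upper-triangular, so N² = 0.
(I + N)¹² = I + 12·N = [[1, −36], [0, 1]].

−36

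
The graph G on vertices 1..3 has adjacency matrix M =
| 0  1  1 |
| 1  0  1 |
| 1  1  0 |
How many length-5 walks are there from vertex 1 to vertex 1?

10

The number of length-5 walks from vertex 1 to vertex 1 is entry (1,1) of M^5, where M is the adjacency matrix.
M^2 = [[2, 1, 1], [1, 2, 1], [1, 1, 2]]
M^3 = [[2, 3, 3], [3, 2, 3], [3, 3, 2]]
M^4 = [[6, 5, 5], [5, 6, 5], [5, 5, 6]]
M^5 = [[10, 11, 11], [11, 10, 11], [11, 11, 10]]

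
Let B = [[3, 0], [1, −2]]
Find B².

[[9, 0], [1, 4]]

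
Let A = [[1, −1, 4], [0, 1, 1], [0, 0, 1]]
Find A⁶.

[[1, −6, 9], [0, 1, 6], [0, 0, 1]]

A = I + N where N = [[0, −1, 4], [0, 0, 1], [0, 0, 0]] is strictly upper-triangular, so N³ = 0.
(I + N)⁶ = I + 6·N + 15·N² = [[1, −6, 9], [0, 1, 6], [0, 0, 1]].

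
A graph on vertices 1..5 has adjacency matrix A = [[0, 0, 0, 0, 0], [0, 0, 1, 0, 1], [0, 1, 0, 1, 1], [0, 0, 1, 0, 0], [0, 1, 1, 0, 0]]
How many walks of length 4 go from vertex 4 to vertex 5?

The number of length-4 walks from vertex 4 to vertex 5 is entry (4,5) of A⁴, where A is the adjacency matrix.
A² = [[0, 0, 0, 0, 0], [0, 2, 1, 1, 1], [0, 1, 3, 0, 1], [0, 1, 0, 1, 1], [0, 1, 1, 1, 2]]
A³ = [[0, 0, 0, 0, 0], [0, 2, 4, 1, 3], [0, 4, 2, 3, 4], [0, 1, 3, 0, 1], [0, 3, 4, 1, 2]]
A⁴ = [[0, 0, 0, 0, 0], [0, 7, 6, 4, 6], [0, 6, 11, 2, 6], [0, 4, 2, 3, 4], [0, 6, 6, 4, 7]]

4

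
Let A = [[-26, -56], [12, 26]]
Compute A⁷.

[[-1664, -3584], [768, 1664]]

tr A = 0 and det A = -4, so the characteristic polynomial is λ² − (0)λ + (-4) with roots 2 and -2.
Eigenvectors give P = [[-2, 7], [1, -3]] with P⁻¹ = [[3, 7], [1, 2]], and A = P·diag(2, -2)·P⁻¹.
Then A⁷ = P·diag(128, -128)·P⁻¹ = [[-256, -896], [128, 384]] · [[3, 7], [1, 2]] = [[-1664, -3584], [768, 1664]].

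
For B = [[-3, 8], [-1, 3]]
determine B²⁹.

B² = I (check: tr B = 0 and det B = -1), so B²⁹ = B since 29 is odd.

[[-3, 8], [-1, 3]]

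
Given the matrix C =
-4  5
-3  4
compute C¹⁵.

[[-4, 5], [-3, 4]]

C² = I (check: tr C = 0 and det C = -1), so C¹⁵ = C since 15 is odd.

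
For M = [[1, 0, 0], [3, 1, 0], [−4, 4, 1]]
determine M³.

M = I + N where N = [[0, 0, 0], [3, 0, 0], [−4, 4, 0]] is strictly lower-triangular, so N³ = 0.
(I + N)³ = I + 3·N + 3·N² = [[1, 0, 0], [9, 1, 0], [24, 12, 1]].

[[1, 0, 0], [9, 1, 0], [24, 12, 1]]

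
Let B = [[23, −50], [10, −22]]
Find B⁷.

tr B = 1 and det B = −6, so the characteristic polynomial is λ² − (1)λ + (−6) with roots 3 and −2.
Eigenvectors give P = [[5, 2], [2, 1]] with P⁻¹ = [[1, −2], [−2, 5]], and B = P·diag(3, −2)·P⁻¹.
Then B⁷ = P·diag(2187, −128)·P⁻¹ = [[10935, −256], [4374, −128]] · [[1, −2], [−2, 5]] = [[11447, −23150], [4630, −9388]].

[[11447, −23150], [4630, −9388]]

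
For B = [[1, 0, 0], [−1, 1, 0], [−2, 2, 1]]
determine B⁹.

[[1, 0, 0], [−9, 1, 0], [−90, 18, 1]]

B = I + N where N = [[0, 0, 0], [−1, 0, 0], [−2, 2, 0]] is strictly lower-triangular, so N³ = 0.
(I + N)⁹ = I + 9·N + 36·N² = [[1, 0, 0], [−9, 1, 0], [−90, 18, 1]].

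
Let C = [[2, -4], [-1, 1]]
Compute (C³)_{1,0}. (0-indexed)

C² = [[8, -12], [-3, 5]]
C³ = [[28, -44], [-11, 17]]

-11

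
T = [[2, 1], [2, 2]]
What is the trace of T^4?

T^2 = [[6, 4], [8, 6]]
T^3 = [[20, 14], [28, 20]]
T^4 = [[68, 48], [96, 68]]

136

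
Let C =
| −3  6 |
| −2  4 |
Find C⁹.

C² = C (a projection; rank 1, trace 1), so C⁹ = C.

[[−3, 6], [−2, 4]]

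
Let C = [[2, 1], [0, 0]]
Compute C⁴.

C² = [[4, 2], [0, 0]]
C³ = [[8, 4], [0, 0]]
C⁴ = [[16, 8], [0, 0]]

[[16, 8], [0, 0]]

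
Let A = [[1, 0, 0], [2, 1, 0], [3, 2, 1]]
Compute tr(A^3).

A = I + N where N = [[0, 0, 0], [2, 0, 0], [3, 2, 0]] is strictly lower-triangular, so N^3 = 0.
(I + N)^3 = I + 3·N + 3·N^2 = [[1, 0, 0], [6, 1, 0], [21, 6, 1]].

3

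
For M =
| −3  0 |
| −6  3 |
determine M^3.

tr M = 0 and det M = −9, so the characteristic polynomial is λ² − (0)λ + (−9) with roots −3 and 3.
Eigenvectors give P = [[1, 0], [1, 1]] with P⁻¹ = [[1, 0], [−1, 1]], and M = P·diag(−3, 3)·P⁻¹.
Then M^3 = P·diag(−27, 27)·P⁻¹ = [[−27, 0], [−27, 27]] · [[1, 0], [−1, 1]] = [[−27, 0], [−54, 27]].

[[−27, 0], [−54, 27]]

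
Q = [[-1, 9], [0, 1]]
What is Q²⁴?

Q² = I (check: tr Q = 0 and det Q = -1), so Q²⁴ = I since 24 is even.

[[1, 0], [0, 1]]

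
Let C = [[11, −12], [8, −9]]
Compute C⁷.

tr C = 2 and det C = −3, so the characteristic polynomial is λ² − (2)λ + (−3) with roots 3 and −1.
Eigenvectors give P = [[3, 1], [2, 1]] with P⁻¹ = [[1, −1], [−2, 3]], and C = P·diag(3, −1)·P⁻¹.
Then C⁷ = P·diag(2187, −1)·P⁻¹ = [[6561, −1], [4374, −1]] · [[1, −1], [−2, 3]] = [[6563, −6564], [4376, −4377]].

[[6563, −6564], [4376, −4377]]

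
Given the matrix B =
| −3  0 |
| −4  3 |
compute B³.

B² = [[9, 0], [0, 9]]
B³ = [[−27, 0], [−36, 27]]

[[−27, 0], [−36, 27]]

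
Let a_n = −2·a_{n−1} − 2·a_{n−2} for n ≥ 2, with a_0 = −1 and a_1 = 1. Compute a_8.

−16

With companion matrix T = [[−2, −2], [1, 0]], [a_n, a_{n−1}]ᵀ = T·[a_{n−1}, a_{n−2}]ᵀ, so [a_8, a_7]ᵀ = T^7·[a_1, a_0]ᵀ.
T^7 = [[0, 16], [−8, −16]], giving [a_8, a_7]ᵀ = [[−16], [8]].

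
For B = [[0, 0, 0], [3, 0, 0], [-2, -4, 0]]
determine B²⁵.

[[0, 0, 0], [0, 0, 0], [0, 0, 0]]

B is strictly triangular, hence nilpotent: B³ = 0, so B²⁵ = 0.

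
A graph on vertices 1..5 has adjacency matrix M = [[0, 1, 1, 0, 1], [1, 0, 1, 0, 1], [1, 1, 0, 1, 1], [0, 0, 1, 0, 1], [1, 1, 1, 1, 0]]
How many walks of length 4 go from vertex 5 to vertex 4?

17

The number of length-4 walks from vertex 5 to vertex 4 is entry (5,4) of M^4, where M is the adjacency matrix.
M^2 = [[3, 2, 2, 2, 2], [2, 3, 2, 2, 2], [2, 2, 4, 1, 3], [2, 2, 1, 2, 1], [2, 2, 3, 1, 4]]
M^3 = [[6, 7, 9, 4, 9], [7, 6, 9, 4, 9], [9, 9, 8, 7, 9], [4, 4, 7, 2, 7], [9, 9, 9, 7, 8]]
M^4 = [[25, 24, 26, 18, 26], [24, 25, 26, 18, 26], [26, 26, 34, 17, 33], [18, 18, 17, 14, 17], [26, 26, 33, 17, 34]]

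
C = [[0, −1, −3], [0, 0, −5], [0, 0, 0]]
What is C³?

C is strictly triangular, hence nilpotent: C³ = 0, so C³ = 0.

[[0, 0, 0], [0, 0, 0], [0, 0, 0]]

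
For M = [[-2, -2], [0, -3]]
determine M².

[[4, 10], [0, 9]]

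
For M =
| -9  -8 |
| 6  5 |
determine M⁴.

tr M = -4 and det M = 3, so the characteristic polynomial is λ² − (-4)λ + (3) with roots -3 and -1.
Eigenvectors give P = [[4, -1], [-3, 1]] with P⁻¹ = [[1, 1], [3, 4]], and M = P·diag(-3, -1)·P⁻¹.
Then M⁴ = P·diag(81, 1)·P⁻¹ = [[324, -1], [-243, 1]] · [[1, 1], [3, 4]] = [[321, 320], [-240, -239]].

[[321, 320], [-240, -239]]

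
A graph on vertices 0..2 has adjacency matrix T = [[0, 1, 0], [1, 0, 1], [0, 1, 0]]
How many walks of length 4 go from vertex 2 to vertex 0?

The number of length-4 walks from vertex 2 to vertex 0 is entry (2,0) of T⁴, where T is the adjacency matrix.
T² = [[1, 0, 1], [0, 2, 0], [1, 0, 1]]
T³ = [[0, 2, 0], [2, 0, 2], [0, 2, 0]]
T⁴ = [[2, 0, 2], [0, 4, 0], [2, 0, 2]]

2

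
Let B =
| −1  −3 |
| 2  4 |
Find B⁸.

tr B = 3 and det B = 2, so the characteristic polynomial is λ² − (3)λ + (2) with roots 1 and 2.
Eigenvectors give P = [[3, −1], [−2, 1]] with P⁻¹ = [[1, 1], [2, 3]], and B = P·diag(1, 2)·P⁻¹.
Then B⁸ = P·diag(1, 256)·P⁻¹ = [[3, −256], [−2, 256]] · [[1, 1], [2, 3]] = [[−509, −765], [510, 766]].

[[−509, −765], [510, 766]]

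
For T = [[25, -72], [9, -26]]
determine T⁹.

tr T = -1 and det T = -2, so the characteristic polynomial is λ² − (-1)λ + (-2) with roots -2 and 1.
Eigenvectors give P = [[8, 3], [3, 1]] with P⁻¹ = [[-1, 3], [3, -8]], and T = P·diag(-2, 1)·P⁻¹.
Then T⁹ = P·diag(-512, 1)·P⁻¹ = [[-4096, 3], [-1536, 1]] · [[-1, 3], [3, -8]] = [[4105, -12312], [1539, -4616]].

[[4105, -12312], [1539, -4616]]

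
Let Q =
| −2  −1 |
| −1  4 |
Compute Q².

[[5, −2], [−2, 17]]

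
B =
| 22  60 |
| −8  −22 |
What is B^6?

tr B = 0 and det B = −4, so the characteristic polynomial is λ² − (0)λ + (−4) with roots −2 and 2.
Eigenvectors give P = [[−5, −3], [2, 1]] with P⁻¹ = [[1, 3], [−2, −5]], and B = P·diag(−2, 2)·P⁻¹.
Then B^6 = P·diag(64, 64)·P⁻¹ = [[−320, −192], [128, 64]] · [[1, 3], [−2, −5]] = [[64, 0], [0, 64]].

[[64, 0], [0, 64]]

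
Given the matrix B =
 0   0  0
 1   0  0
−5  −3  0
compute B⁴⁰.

[[0, 0, 0], [0, 0, 0], [0, 0, 0]]

B is strictly triangular, hence nilpotent: B³ = 0, so B⁴⁰ = 0.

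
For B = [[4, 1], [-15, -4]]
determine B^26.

[[1, 0], [0, 1]]

B² = I (check: tr B = 0 and det B = -1), so B^26 = I since 26 is even.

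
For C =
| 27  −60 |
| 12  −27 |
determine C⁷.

[[19683, −43740], [8748, −19683]]

tr C = 0 and det C = −9, so the characteristic polynomial is λ² − (0)λ + (−9) with roots 3 and −3.
Eigenvectors give P = [[−5, 2], [−2, 1]] with P⁻¹ = [[−1, 2], [−2, 5]], and C = P·diag(3, −3)·P⁻¹.
Then C⁷ = P·diag(2187, −2187)·P⁻¹ = [[−10935, −4374], [−4374, −2187]] · [[−1, 2], [−2, 5]] = [[19683, −43740], [8748, −19683]].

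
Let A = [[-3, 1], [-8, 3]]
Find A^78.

A² = I (check: tr A = 0 and det A = -1), so A^78 = I since 78 is even.

[[1, 0], [0, 1]]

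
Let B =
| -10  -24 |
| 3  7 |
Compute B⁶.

tr B = -3 and det B = 2, so the characteristic polynomial is λ² − (-3)λ + (2) with roots -2 and -1.
Eigenvectors give P = [[3, -8], [-1, 3]] with P⁻¹ = [[3, 8], [1, 3]], and B = P·diag(-2, -1)·P⁻¹.
Then B⁶ = P·diag(64, 1)·P⁻¹ = [[192, -8], [-64, 3]] · [[3, 8], [1, 3]] = [[568, 1512], [-189, -503]].

[[568, 1512], [-189, -503]]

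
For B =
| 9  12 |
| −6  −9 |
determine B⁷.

tr B = 0 and det B = −9, so the characteristic polynomial is λ² − (0)λ + (−9) with roots 3 and −3.
Eigenvectors give P = [[−2, 1], [1, −1]] with P⁻¹ = [[−1, −1], [−1, −2]], and B = P·diag(3, −3)·P⁻¹.
Then B⁷ = P·diag(2187, −2187)·P⁻¹ = [[−4374, −2187], [2187, 2187]] · [[−1, −1], [−1, −2]] = [[6561, 8748], [−4374, −6561]].

[[6561, 8748], [−4374, −6561]]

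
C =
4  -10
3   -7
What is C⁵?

tr C = -3 and det C = 2, so the characteristic polynomial is λ² − (-3)λ + (2) with roots -1 and -2.
Eigenvectors give P = [[-2, 5], [-1, 3]] with P⁻¹ = [[-3, 5], [-1, 2]], and C = P·diag(-1, -2)·P⁻¹.
Then C⁵ = P·diag(-1, -32)·P⁻¹ = [[2, -160], [1, -96]] · [[-3, 5], [-1, 2]] = [[154, -310], [93, -187]].

[[154, -310], [93, -187]]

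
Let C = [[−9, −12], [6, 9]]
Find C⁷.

tr C = 0 and det C = −9, so the characteristic polynomial is λ² − (0)λ + (−9) with roots −3 and 3.
Eigenvectors give P = [[−2, −1], [1, 1]] with P⁻¹ = [[−1, −1], [1, 2]], and C = P·diag(−3, 3)·P⁻¹.
Then C⁷ = P·diag(−2187, 2187)·P⁻¹ = [[4374, −2187], [−2187, 2187]] · [[−1, −1], [1, 2]] = [[−6561, −8748], [4374, 6561]].

[[−6561, −8748], [4374, 6561]]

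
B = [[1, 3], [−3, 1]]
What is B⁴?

B² = [[−8, 6], [−6, −8]]
B³ = [[−26, −18], [18, −26]]
B⁴ = [[28, −96], [96, 28]]

[[28, −96], [96, 28]]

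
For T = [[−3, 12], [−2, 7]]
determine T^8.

[[−13119, 39360], [−6560, 19681]]

tr T = 4 and det T = 3, so the characteristic polynomial is λ² − (4)λ + (3) with roots 1 and 3.
Eigenvectors give P = [[3, 2], [1, 1]] with P⁻¹ = [[1, −2], [−1, 3]], and T = P·diag(1, 3)·P⁻¹.
Then T^8 = P·diag(1, 6561)·P⁻¹ = [[3, 13122], [1, 6561]] · [[1, −2], [−1, 3]] = [[−13119, 39360], [−6560, 19681]].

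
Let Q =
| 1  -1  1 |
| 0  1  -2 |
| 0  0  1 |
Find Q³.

Q = I + N where N = [[0, -1, 1], [0, 0, -2], [0, 0, 0]] is strictly upper-triangular, so N³ = 0.
(I + N)³ = I + 3·N + 3·N² = [[1, -3, 9], [0, 1, -6], [0, 0, 1]].

[[1, -3, 9], [0, 1, -6], [0, 0, 1]]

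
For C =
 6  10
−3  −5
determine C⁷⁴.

[[6, 10], [−3, −5]]

C² = C (a projection; rank 1, trace 1), so C⁷⁴ = C.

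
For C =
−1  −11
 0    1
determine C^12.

[[1, 0], [0, 1]]

C² = I (check: tr C = 0 and det C = −1), so C^12 = I since 12 is even.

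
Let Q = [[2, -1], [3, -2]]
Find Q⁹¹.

[[2, -1], [3, -2]]

Q² = I (check: tr Q = 0 and det Q = -1), so Q⁹¹ = Q since 91 is odd.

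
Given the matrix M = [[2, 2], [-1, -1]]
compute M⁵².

M² = M (a projection; rank 1, trace 1), so M⁵² = M.

[[2, 2], [-1, -1]]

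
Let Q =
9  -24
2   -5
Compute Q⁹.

[[78729, -236184], [19682, -59045]]

tr Q = 4 and det Q = 3, so the characteristic polynomial is λ² − (4)λ + (3) with roots 3 and 1.
Eigenvectors give P = [[-4, 3], [-1, 1]] with P⁻¹ = [[-1, 3], [-1, 4]], and Q = P·diag(3, 1)·P⁻¹.
Then Q⁹ = P·diag(19683, 1)·P⁻¹ = [[-78732, 3], [-19683, 1]] · [[-1, 3], [-1, 4]] = [[78729, -236184], [19682, -59045]].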